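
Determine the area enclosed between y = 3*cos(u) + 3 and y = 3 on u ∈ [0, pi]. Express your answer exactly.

6

The difference (3*cos(u) + 3) - (3) = 3*cos(u) changes sign at u = pi/2 inside [0, pi], so split the integral there.
∫[0,pi/2] (3*cos(u)) du = 3.
∫[pi/2,pi] (3*cos(u)) du = -3; the area of that piece is 3.
Total area = 3 + 3 = 6.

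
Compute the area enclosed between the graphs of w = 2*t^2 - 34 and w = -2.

512/3

Set the curves equal: 2*t^2 - 34 = -2, so 2*t^2 - 32 = 0, which factors as 2*(t - 4)*(t + 4) = 0. The curves meet at t = -4, 4.
On [-4, 4], w = -2 is on top; that piece has area ∫[-4,4] (-(2*t^2 - 32)) dt = 512/3.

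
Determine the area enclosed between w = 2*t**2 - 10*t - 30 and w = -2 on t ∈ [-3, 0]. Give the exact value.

The difference (2*t**2 - 10*t - 30) - (-2) = 2*t**2 - 10*t - 28 changes sign at t = -2 inside [-3, 0], so split the integral there.
∫[-3,-2] (2*t**2 - 10*t - 28) dt = 29/3.
∫[-2,0] (2*t**2 - 10*t - 28) dt = -92/3; the area of that piece is 92/3.
Total area = 29/3 + 92/3 = 121/3.

121/3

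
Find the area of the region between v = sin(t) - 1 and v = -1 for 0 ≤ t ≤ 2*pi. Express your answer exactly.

4

The difference (sin(t) - 1) - (-1) = sin(t) changes sign at t = pi inside [0, 2*pi], so split the integral there.
∫[0,pi] (sin(t)) dt = 2.
∫[pi,2*pi] (sin(t)) dt = -2; the area of that piece is 2.
Total area = 2 + 2 = 4.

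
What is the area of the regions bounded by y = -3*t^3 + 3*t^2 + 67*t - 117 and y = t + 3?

3901/4

Set the curves equal: -3*t^3 + 3*t^2 + 67*t - 117 = t + 3, so -3*t^3 + 3*t^2 + 66*t - 120 = 0, which factors as -3*(t - 4)*(t - 2)*(t + 5) = 0. The curves meet at t = -5, 2, 4.
On [-5, 2], y = t + 3 is on top; that piece has area ∫[-5,2] (-(-3*t^3 + 3*t^2 + 66*t - 120)) dt = 3773/4.
On [2, 4], y = -3*t^3 + 3*t^2 + 67*t - 117 is on top; that piece has area ∫[2,4] (-3*t^3 + 3*t^2 + 66*t - 120) dt = 32.
Total enclosed area = 3773/4 + 32 = 3901/4.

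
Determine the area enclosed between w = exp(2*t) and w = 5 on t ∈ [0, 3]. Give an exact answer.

-39/2 + 5*log(5) + exp(6)/2

The difference (exp(2*t)) - (5) = exp(2*t) - 5 changes sign at t = log(5)/2 inside [0, 3], so split the integral there.
∫[0,log(5)/2] (exp(2*t) - 5) dt = 2 - 5*log(5)/2; the area of that piece is -2 + 5*log(5)/2.
∫[log(5)/2,3] (exp(2*t) - 5) dt = -35/2 + 5*log(5)/2 + exp(6)/2.
Total area = (-2 + 5*log(5)/2) + (-35/2 + 5*log(5)/2 + exp(6)/2) = -39/2 + 5*log(5) + exp(6)/2.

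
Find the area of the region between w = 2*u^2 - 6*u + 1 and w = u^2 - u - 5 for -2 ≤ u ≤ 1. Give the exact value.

57/2

On [-2, 1], (2*u^2 - 6*u + 1) - (u^2 - u - 5) = u^2 - 5*u + 6 is ≥ 0 throughout, so the area is a single integral of |u^2 - 5*u + 6|.
∫[-2,1] (u^2 - 5*u + 6) du = 57/2.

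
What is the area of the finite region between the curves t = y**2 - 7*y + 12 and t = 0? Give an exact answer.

1/6

Both boundary curves give t as a function of y, so integrate with respect to y. Setting them equal: y**2 - 7*y + 12 = 0, i.e. (y - 4)*(y - 3) = 0, so they meet at y = 3, 4.
For y in [3, 4], t = y**2 - 7*y + 12 is on the left; area = ∫[3,4] (-(y**2 - 7*y + 12)) dy = 1/6.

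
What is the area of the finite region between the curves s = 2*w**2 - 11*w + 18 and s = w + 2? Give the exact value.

8/3

Both boundary curves give s as a function of w, so integrate with respect to w. Setting them equal: 2*w**2 - 12*w + 16 = 0, i.e. 2*(w - 4)*(w - 2) = 0, so they meet at w = 2, 4.
For w in [2, 4], s = 2*w**2 - 11*w + 18 is on the left; area = ∫[2,4] (-(2*w**2 - 12*w + 16)) dw = 8/3.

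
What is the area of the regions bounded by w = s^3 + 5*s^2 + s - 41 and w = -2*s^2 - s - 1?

1741/12

Set the curves equal: s^3 + 5*s^2 + s - 41 = -2*s^2 - s - 1, so s^3 + 7*s^2 + 2*s - 40 = 0, which factors as (s - 2)*(s + 4)*(s + 5) = 0. The curves meet at s = -5, -4, 2.
On [-5, -4], w = s^3 + 5*s^2 + s - 41 is on top; that piece has area ∫[-5,-4] (s^3 + 7*s^2 + 2*s - 40) ds = 13/12.
On [-4, 2], w = -2*s^2 - s - 1 is on top; that piece has area ∫[-4,2] (-(s^3 + 7*s^2 + 2*s - 40)) ds = 144.
Total enclosed area = 13/12 + 144 = 1741/12.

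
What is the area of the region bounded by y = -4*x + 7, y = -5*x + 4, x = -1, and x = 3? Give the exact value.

16

On [-1, 3], (-4*x + 7) - (-5*x + 4) = x + 3 is ≥ 0 throughout, so the area is a single integral of |x + 3|.
∫[-1,3] (x + 3) dx = 16.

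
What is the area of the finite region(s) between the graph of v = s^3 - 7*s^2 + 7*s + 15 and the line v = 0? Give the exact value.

The curve meets the s-axis where s^3 - 7*s^2 + 7*s + 15 = 0, i.e. (s - 5)*(s - 3)*(s + 1) = 0, at s = -1, 3, 5.
On [-1, 3] the curve lies above the axis; ∫[-1,3] (s^3 - 7*s^2 + 7*s + 15) ds = 128/3, giving area 128/3.
On [3, 5] the curve lies below the axis; ∫[3,5] (s^3 - 7*s^2 + 7*s + 15) ds = -20/3, giving area 20/3.
Total area = 128/3 + 20/3 = 148/3.

148/3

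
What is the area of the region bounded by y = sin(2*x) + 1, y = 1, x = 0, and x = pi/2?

On [0, pi/2], (sin(2*x) + 1) - (1) = sin(2*x) is ≥ 0 throughout, so the area is a single integral of |sin(2*x)|.
∫[0,pi/2] (sin(2*x)) dx = 1.

1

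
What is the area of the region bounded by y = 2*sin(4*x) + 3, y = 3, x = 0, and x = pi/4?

On [0, pi/4], (2*sin(4*x) + 3) - (3) = 2*sin(4*x) is ≥ 0 throughout, so the area is a single integral of |2*sin(4*x)|.
∫[0,pi/4] (2*sin(4*x)) dx = 1.

1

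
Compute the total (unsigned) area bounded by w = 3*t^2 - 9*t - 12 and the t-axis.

125/2

The curve meets the t-axis where 3*t^2 - 9*t - 12 = 0, i.e. 3*(t - 4)*(t + 1) = 0, at t = -1, 4.
On [-1, 4] the curve lies below the axis; ∫[-1,4] (3*t^2 - 9*t - 12) dt = -125/2, giving area 125/2.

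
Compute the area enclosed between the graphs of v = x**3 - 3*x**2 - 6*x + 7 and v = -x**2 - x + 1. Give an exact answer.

253/12

Set the curves equal: x**3 - 3*x**2 - 6*x + 7 = -x**2 - x + 1, so x**3 - 2*x**2 - 5*x + 6 = 0, which factors as (x - 3)*(x - 1)*(x + 2) = 0. The curves meet at x = -2, 1, 3.
On [-2, 1], v = x**3 - 3*x**2 - 6*x + 7 is on top; that piece has area ∫[-2,1] (x**3 - 2*x**2 - 5*x + 6) dx = 63/4.
On [1, 3], v = -x**2 - x + 1 is on top; that piece has area ∫[1,3] (-(x**3 - 2*x**2 - 5*x + 6)) dx = 16/3.
Total enclosed area = 63/4 + 16/3 = 253/12.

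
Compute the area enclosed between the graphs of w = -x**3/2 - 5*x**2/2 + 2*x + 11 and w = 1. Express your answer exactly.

Set the curves equal: -x**3/2 - 5*x**2/2 + 2*x + 11 = 1, so -x**3/2 - 5*x**2/2 + 2*x + 10 = 0, which factors as -(x - 2)*(x + 2)*(x + 5)/2 = 0. The curves meet at x = -5, -2, 2.
On [-5, -2], w = 1 is on top; that piece has area ∫[-5,-2] (-(-x**3/2 - 5*x**2/2 + 2*x + 10)) dx = 99/8.
On [-2, 2], w = -x**3/2 - 5*x**2/2 + 2*x + 11 is on top; that piece has area ∫[-2,2] (-x**3/2 - 5*x**2/2 + 2*x + 10) dx = 80/3.
Total enclosed area = 99/8 + 80/3 = 937/24.

937/24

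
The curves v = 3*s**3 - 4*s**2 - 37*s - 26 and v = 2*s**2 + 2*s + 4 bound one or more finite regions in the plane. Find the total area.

Set the curves equal: 3*s**3 - 4*s**2 - 37*s - 26 = 2*s**2 + 2*s + 4, so 3*s**3 - 6*s**2 - 39*s - 30 = 0, which factors as 3*(s - 5)*(s + 1)*(s + 2) = 0. The curves meet at s = -2, -1, 5.
On [-2, -1], v = 3*s**3 - 4*s**2 - 37*s - 26 is on top; that piece has area ∫[-2,-1] (3*s**3 - 6*s**2 - 39*s - 30) ds = 13/4.
On [-1, 5], v = 2*s**2 + 2*s + 4 is on top; that piece has area ∫[-1,5] (-(3*s**3 - 6*s**2 - 39*s - 30)) ds = 432.
Total enclosed area = 13/4 + 432 = 1741/4.

1741/4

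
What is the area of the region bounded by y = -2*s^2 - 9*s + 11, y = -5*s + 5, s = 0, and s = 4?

The difference (-2*s^2 - 9*s + 11) - (-5*s + 5) = -2*s^2 - 4*s + 6 changes sign at s = 1 inside [0, 4], so split the integral there.
∫[0,1] (-2*s^2 - 4*s + 6) ds = 10/3.
∫[1,4] (-2*s^2 - 4*s + 6) ds = -54; the area of that piece is 54.
Total area = 10/3 + 54 = 172/3.

172/3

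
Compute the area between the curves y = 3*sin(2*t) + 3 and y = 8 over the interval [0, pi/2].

On [0, pi/2], (3*sin(2*t) + 3) - (8) = 3*sin(2*t) - 5 is ≤ 0 throughout, so the area is a single integral of |3*sin(2*t) - 5|.
∫[0,pi/2] (3*sin(2*t) - 5) dt = 3 - 5*pi/2; the area of that piece is -3 + 5*pi/2.

-3 + 5*pi/2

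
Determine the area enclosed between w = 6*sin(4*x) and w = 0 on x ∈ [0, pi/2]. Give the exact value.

The difference (6*sin(4*x)) - (0) = 6*sin(4*x) changes sign at x = pi/4 inside [0, pi/2], so split the integral there.
∫[0,pi/4] (6*sin(4*x)) dx = 3.
∫[pi/4,pi/2] (6*sin(4*x)) dx = -3; the area of that piece is 3.
Total area = 3 + 3 = 6.

6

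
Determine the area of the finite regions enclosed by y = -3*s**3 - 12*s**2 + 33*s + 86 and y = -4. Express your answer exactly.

863/2

Set the curves equal: -3*s**3 - 12*s**2 + 33*s + 86 = -4, so -3*s**3 - 12*s**2 + 33*s + 90 = 0, which factors as -3*(s - 3)*(s + 2)*(s + 5) = 0. The curves meet at s = -5, -2, 3.
On [-5, -2], y = -4 is on top; that piece has area ∫[-5,-2] (-(-3*s**3 - 12*s**2 + 33*s + 90)) ds = 351/4.
On [-2, 3], y = -3*s**3 - 12*s**2 + 33*s + 86 is on top; that piece has area ∫[-2,3] (-3*s**3 - 12*s**2 + 33*s + 90) ds = 1375/4.
Total enclosed area = 351/4 + 1375/4 = 863/2.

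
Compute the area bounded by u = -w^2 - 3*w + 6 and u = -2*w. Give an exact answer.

Both boundary curves give u as a function of w, so integrate with respect to w. Setting them equal: -w^2 - w + 6 = 0, i.e. -(w - 2)*(w + 3) = 0, so they meet at w = -3, 2.
For w in [-3, 2], u = -w^2 - 3*w + 6 is on the right; area = ∫[-3,2] (-w^2 - w + 6) dw = 125/6.

125/6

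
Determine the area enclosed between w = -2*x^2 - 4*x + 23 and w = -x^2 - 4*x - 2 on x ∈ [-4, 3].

On [-4, 3], (-2*x^2 - 4*x + 23) - (-x^2 - 4*x - 2) = -x^2 + 25 is ≥ 0 throughout, so the area is a single integral of |-x^2 + 25|.
∫[-4,3] (-x^2 + 25) dx = 434/3.

434/3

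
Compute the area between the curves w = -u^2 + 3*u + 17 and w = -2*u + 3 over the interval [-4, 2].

The difference (-u^2 + 3*u + 17) - (-2*u + 3) = -u^2 + 5*u + 14 changes sign at u = -2 inside [-4, 2], so split the integral there.
∫[-4,-2] (-u^2 + 5*u + 14) du = -62/3; the area of that piece is 62/3.
∫[-2,2] (-u^2 + 5*u + 14) du = 152/3.
Total area = 62/3 + 152/3 = 214/3.

214/3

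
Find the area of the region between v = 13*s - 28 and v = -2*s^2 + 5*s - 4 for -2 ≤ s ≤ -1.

94/3

On [-2, -1], (13*s - 28) - (-2*s^2 + 5*s - 4) = 2*s^2 + 8*s - 24 is ≤ 0 throughout, so the area is a single integral of |2*s^2 + 8*s - 24|.
∫[-2,-1] (2*s^2 + 8*s - 24) ds = -94/3; the area of that piece is 94/3.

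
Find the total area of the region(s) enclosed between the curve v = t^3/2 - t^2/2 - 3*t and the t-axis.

The curve meets the t-axis where t^3/2 - t^2/2 - 3*t = 0, i.e. t*(t - 3)*(t + 2)/2 = 0, at t = -2, 0, 3.
On [-2, 0] the curve lies above the axis; ∫[-2,0] (t^3/2 - t^2/2 - 3*t) dt = 8/3, giving area 8/3.
On [0, 3] the curve lies below the axis; ∫[0,3] (t^3/2 - t^2/2 - 3*t) dt = -63/8, giving area 63/8.
Total area = 8/3 + 63/8 = 253/24.

253/24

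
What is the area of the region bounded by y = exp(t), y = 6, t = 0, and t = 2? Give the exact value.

-23 + exp(2) + 12*log(6)

The difference (exp(t)) - (6) = exp(t) - 6 changes sign at t = log(6) inside [0, 2], so split the integral there.
∫[0,log(6)] (exp(t) - 6) dt = 5 - log(46656); the area of that piece is -5 + log(46656).
∫[log(6),2] (exp(t) - 6) dt = -18 + exp(2) + 6*log(6).
Total area = (-5 + log(46656)) + (-18 + exp(2) + 6*log(6)) = -23 + exp(2) + 12*log(6).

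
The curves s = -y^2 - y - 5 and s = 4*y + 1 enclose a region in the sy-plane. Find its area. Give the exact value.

1/6

Both boundary curves give s as a function of y, so integrate with respect to y. Setting them equal: -y^2 - 5*y - 6 = 0, i.e. -(y + 2)*(y + 3) = 0, so they meet at y = -3, -2.
For y in [-3, -2], s = -y^2 - y - 5 is on the right; area = ∫[-3,-2] (-y^2 - 5*y - 6) dy = 1/6.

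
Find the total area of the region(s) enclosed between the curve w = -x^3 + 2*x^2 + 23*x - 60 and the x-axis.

The curve meets the x-axis where -x^3 + 2*x^2 + 23*x - 60 = 0, i.e. -(x - 4)*(x - 3)*(x + 5) = 0, at x = -5, 3, 4.
On [-5, 3] the curve lies below the axis; ∫[-5,3] (-x^3 + 2*x^2 + 23*x - 60) dx = -1280/3, giving area 1280/3.
On [3, 4] the curve lies above the axis; ∫[3,4] (-x^3 + 2*x^2 + 23*x - 60) dx = 17/12, giving area 17/12.
Total area = 1280/3 + 17/12 = 5137/12.

5137/12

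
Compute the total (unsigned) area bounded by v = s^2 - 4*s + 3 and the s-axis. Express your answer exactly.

4/3

The curve meets the s-axis where s^2 - 4*s + 3 = 0, i.e. (s - 3)*(s - 1) = 0, at s = 1, 3.
On [1, 3] the curve lies below the axis; ∫[1,3] (s^2 - 4*s + 3) ds = -4/3, giving area 4/3.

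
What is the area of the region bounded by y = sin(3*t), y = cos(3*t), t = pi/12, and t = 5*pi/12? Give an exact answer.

On [pi/12, 5*pi/12], (sin(3*t)) - (cos(3*t)) = sin(3*t) - cos(3*t) is ≥ 0 throughout, so the area is a single integral of |sin(3*t) - cos(3*t)|.
∫[pi/12,5*pi/12] (sin(3*t) - cos(3*t)) dt = 2*sqrt(2)/3.

2*sqrt(2)/3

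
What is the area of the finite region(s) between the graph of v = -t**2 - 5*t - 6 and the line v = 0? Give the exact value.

The curve meets the t-axis where -t**2 - 5*t - 6 = 0, i.e. -(t + 2)*(t + 3) = 0, at t = -3, -2.
On [-3, -2] the curve lies above the axis; ∫[-3,-2] (-t**2 - 5*t - 6) dt = 1/6, giving area 1/6.

1/6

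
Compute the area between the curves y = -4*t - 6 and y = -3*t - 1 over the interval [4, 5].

19/2

On [4, 5], (-4*t - 6) - (-3*t - 1) = -t - 5 is ≤ 0 throughout, so the area is a single integral of |-t - 5|.
∫[4,5] (-t - 5) dt = -19/2; the area of that piece is 19/2.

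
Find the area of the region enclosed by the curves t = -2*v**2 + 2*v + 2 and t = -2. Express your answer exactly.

Both boundary curves give t as a function of v, so integrate with respect to v. Setting them equal: -2*v**2 + 2*v + 4 = 0, i.e. -2*(v - 2)*(v + 1) = 0, so they meet at v = -1, 2.
For v in [-1, 2], t = -2*v**2 + 2*v + 2 is on the right; area = ∫[-1,2] (-2*v**2 + 2*v + 4) dv = 9.

9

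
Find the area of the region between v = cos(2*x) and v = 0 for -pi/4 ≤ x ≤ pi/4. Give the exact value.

1

On [-pi/4, pi/4], (cos(2*x)) - (0) = cos(2*x) is ≥ 0 throughout, so the area is a single integral of |cos(2*x)|.
∫[-pi/4,pi/4] (cos(2*x)) dx = 1.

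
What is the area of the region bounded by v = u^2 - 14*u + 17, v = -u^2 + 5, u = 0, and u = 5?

43

The difference (u^2 - 14*u + 17) - (-u^2 + 5) = 2*u^2 - 14*u + 12 changes sign at u = 1 inside [0, 5], so split the integral there.
∫[0,1] (2*u^2 - 14*u + 12) du = 17/3.
∫[1,5] (2*u^2 - 14*u + 12) du = -112/3; the area of that piece is 112/3.
Total area = 17/3 + 112/3 = 43.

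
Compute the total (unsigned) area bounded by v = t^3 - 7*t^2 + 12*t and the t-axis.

The curve meets the t-axis where t^3 - 7*t^2 + 12*t = 0, i.e. t*(t - 4)*(t - 3) = 0, at t = 0, 3, 4.
On [0, 3] the curve lies above the axis; ∫[0,3] (t^3 - 7*t^2 + 12*t) dt = 45/4, giving area 45/4.
On [3, 4] the curve lies below the axis; ∫[3,4] (t^3 - 7*t^2 + 12*t) dt = -7/12, giving area 7/12.
Total area = 45/4 + 7/12 = 71/6.

71/6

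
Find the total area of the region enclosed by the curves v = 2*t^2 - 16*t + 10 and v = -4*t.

Set the curves equal: 2*t^2 - 16*t + 10 = -4*t, so 2*t^2 - 12*t + 10 = 0, which factors as 2*(t - 5)*(t - 1) = 0. The curves meet at t = 1, 5.
On [1, 5], v = -4*t is on top; that piece has area ∫[1,5] (-(2*t^2 - 12*t + 10)) dt = 64/3.

64/3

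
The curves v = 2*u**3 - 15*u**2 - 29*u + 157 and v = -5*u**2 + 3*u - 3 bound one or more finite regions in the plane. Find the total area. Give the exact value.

5137/6

Set the curves equal: 2*u**3 - 15*u**2 - 29*u + 157 = -5*u**2 + 3*u - 3, so 2*u**3 - 10*u**2 - 32*u + 160 = 0, which factors as 2*(u - 5)*(u - 4)*(u + 4) = 0. The curves meet at u = -4, 4, 5.
On [-4, 4], v = 2*u**3 - 15*u**2 - 29*u + 157 is on top; that piece has area ∫[-4,4] (2*u**3 - 10*u**2 - 32*u + 160) du = 2560/3.
On [4, 5], v = -5*u**2 + 3*u - 3 is on top; that piece has area ∫[4,5] (-(2*u**3 - 10*u**2 - 32*u + 160)) du = 17/6.
Total enclosed area = 2560/3 + 17/6 = 5137/6.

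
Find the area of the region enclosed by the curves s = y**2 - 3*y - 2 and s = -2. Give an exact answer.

9/2

Both boundary curves give s as a function of y, so integrate with respect to y. Setting them equal: y**2 - 3*y = 0, i.e. y*(y - 3) = 0, so they meet at y = 0, 3.
For y in [0, 3], s = y**2 - 3*y - 2 is on the left; area = ∫[0,3] (-(y**2 - 3*y)) dy = 9/2.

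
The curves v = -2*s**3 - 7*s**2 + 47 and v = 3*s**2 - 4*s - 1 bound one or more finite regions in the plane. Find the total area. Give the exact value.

Set the curves equal: -2*s**3 - 7*s**2 + 47 = 3*s**2 - 4*s - 1, so -2*s**3 - 10*s**2 + 4*s + 48 = 0, which factors as -2*(s - 2)*(s + 3)*(s + 4) = 0. The curves meet at s = -4, -3, 2.
On [-4, -3], v = 3*s**2 - 4*s - 1 is on top; that piece has area ∫[-4,-3] (-(-2*s**3 - 10*s**2 + 4*s + 48)) ds = 11/6.
On [-3, 2], v = -2*s**3 - 7*s**2 + 47 is on top; that piece has area ∫[-3,2] (-2*s**3 - 10*s**2 + 4*s + 48) ds = 875/6.
Total enclosed area = 11/6 + 875/6 = 443/3.

443/3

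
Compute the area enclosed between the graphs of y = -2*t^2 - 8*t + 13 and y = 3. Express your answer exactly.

72

Set the curves equal: -2*t^2 - 8*t + 13 = 3, so -2*t^2 - 8*t + 10 = 0, which factors as -2*(t - 1)*(t + 5) = 0. The curves meet at t = -5, 1.
On [-5, 1], y = -2*t^2 - 8*t + 13 is on top; that piece has area ∫[-5,1] (-2*t^2 - 8*t + 10) dt = 72.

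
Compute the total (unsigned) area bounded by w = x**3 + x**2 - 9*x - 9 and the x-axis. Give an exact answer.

The curve meets the x-axis where x**3 + x**2 - 9*x - 9 = 0, i.e. (x - 3)*(x + 1)*(x + 3) = 0, at x = -3, -1, 3.
On [-3, -1] the curve lies above the axis; ∫[-3,-1] (x**3 + x**2 - 9*x - 9) dx = 20/3, giving area 20/3.
On [-1, 3] the curve lies below the axis; ∫[-1,3] (x**3 + x**2 - 9*x - 9) dx = -128/3, giving area 128/3.
Total area = 20/3 + 128/3 = 148/3.

148/3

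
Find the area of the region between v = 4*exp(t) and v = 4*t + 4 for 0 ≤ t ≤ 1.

-10 + 4*exp(1)

On [0, 1], (4*exp(t)) - (4*t + 4) = -4*t + 4*exp(t) - 4 is ≥ 0 throughout, so the area is a single integral of |-4*t + 4*exp(t) - 4|.
∫[0,1] (-4*t + 4*exp(t) - 4) dt = -10 + 4*exp(1).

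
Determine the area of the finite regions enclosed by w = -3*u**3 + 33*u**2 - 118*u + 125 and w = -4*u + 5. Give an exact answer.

Set the curves equal: -3*u**3 + 33*u**2 - 118*u + 125 = -4*u + 5, so -3*u**3 + 33*u**2 - 114*u + 120 = 0, which factors as -3*(u - 5)*(u - 4)*(u - 2) = 0. The curves meet at u = 2, 4, 5.
On [2, 4], w = -4*u + 5 is on top; that piece has area ∫[2,4] (-(-3*u**3 + 33*u**2 - 114*u + 120)) du = 8.
On [4, 5], w = -3*u**3 + 33*u**2 - 118*u + 125 is on top; that piece has area ∫[4,5] (-3*u**3 + 33*u**2 - 114*u + 120) du = 5/4.
Total enclosed area = 8 + 5/4 = 37/4.

37/4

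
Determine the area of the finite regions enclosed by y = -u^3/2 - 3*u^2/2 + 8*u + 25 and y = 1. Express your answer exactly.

Set the curves equal: -u^3/2 - 3*u^2/2 + 8*u + 25 = 1, so -u^3/2 - 3*u^2/2 + 8*u + 24 = 0, which factors as -(u - 4)*(u + 3)*(u + 4)/2 = 0. The curves meet at u = -4, -3, 4.
On [-4, -3], y = 1 is on top; that piece has area ∫[-4,-3] (-(-u^3/2 - 3*u^2/2 + 8*u + 24)) du = 5/8.
On [-3, 4], y = -u^3/2 - 3*u^2/2 + 8*u + 25 is on top; that piece has area ∫[-3,4] (-u^3/2 - 3*u^2/2 + 8*u + 24) du = 1029/8.
Total enclosed area = 5/8 + 1029/8 = 517/4.

517/4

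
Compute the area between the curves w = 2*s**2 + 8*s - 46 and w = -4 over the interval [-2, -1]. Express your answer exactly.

On [-2, -1], (2*s**2 + 8*s - 46) - (-4) = 2*s**2 + 8*s - 42 is ≤ 0 throughout, so the area is a single integral of |2*s**2 + 8*s - 42|.
∫[-2,-1] (2*s**2 + 8*s - 42) ds = -148/3; the area of that piece is 148/3.

148/3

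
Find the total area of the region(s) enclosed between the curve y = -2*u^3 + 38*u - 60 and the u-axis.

517

The curve meets the u-axis where -2*u^3 + 38*u - 60 = 0, i.e. -2*(u - 3)*(u - 2)*(u + 5) = 0, at u = -5, 2, 3.
On [-5, 2] the curve lies below the axis; ∫[-5,2] (-2*u^3 + 38*u - 60) du = -1029/2, giving area 1029/2.
On [2, 3] the curve lies above the axis; ∫[2,3] (-2*u^3 + 38*u - 60) du = 5/2, giving area 5/2.
Total area = 1029/2 + 5/2 = 517.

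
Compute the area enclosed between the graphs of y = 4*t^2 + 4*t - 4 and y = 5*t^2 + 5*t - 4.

1/6

Set the curves equal: 4*t^2 + 4*t - 4 = 5*t^2 + 5*t - 4, so -t^2 - t = 0, which factors as -t*(t + 1) = 0. The curves meet at t = -1, 0.
On [-1, 0], y = 4*t^2 + 4*t - 4 is on top; that piece has area ∫[-1,0] (-t^2 - t) dt = 1/6.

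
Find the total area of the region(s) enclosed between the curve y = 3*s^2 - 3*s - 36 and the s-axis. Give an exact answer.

The curve meets the s-axis where 3*s^2 - 3*s - 36 = 0, i.e. 3*(s - 4)*(s + 3) = 0, at s = -3, 4.
On [-3, 4] the curve lies below the axis; ∫[-3,4] (3*s^2 - 3*s - 36) ds = -343/2, giving area 343/2.

343/2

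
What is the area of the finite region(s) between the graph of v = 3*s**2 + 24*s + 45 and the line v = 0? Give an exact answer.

The curve meets the s-axis where 3*s**2 + 24*s + 45 = 0, i.e. 3*(s + 3)*(s + 5) = 0, at s = -5, -3.
On [-5, -3] the curve lies below the axis; ∫[-5,-3] (3*s**2 + 24*s + 45) ds = -4, giving area 4.

4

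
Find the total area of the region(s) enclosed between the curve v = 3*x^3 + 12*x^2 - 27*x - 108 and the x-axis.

1741/4

The curve meets the x-axis where 3*x^3 + 12*x^2 - 27*x - 108 = 0, i.e. 3*(x - 3)*(x + 3)*(x + 4) = 0, at x = -4, -3, 3.
On [-4, -3] the curve lies above the axis; ∫[-4,-3] (3*x^3 + 12*x^2 - 27*x - 108) dx = 13/4, giving area 13/4.
On [-3, 3] the curve lies below the axis; ∫[-3,3] (3*x^3 + 12*x^2 - 27*x - 108) dx = -432, giving area 432.
Total area = 13/4 + 432 = 1741/4.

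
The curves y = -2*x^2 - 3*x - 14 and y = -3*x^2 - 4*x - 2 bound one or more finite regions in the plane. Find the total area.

343/6

Set the curves equal: -2*x^2 - 3*x - 14 = -3*x^2 - 4*x - 2, so x^2 + x - 12 = 0, which factors as (x - 3)*(x + 4) = 0. The curves meet at x = -4, 3.
On [-4, 3], y = -3*x^2 - 4*x - 2 is on top; that piece has area ∫[-4,3] (-(x^2 + x - 12)) dx = 343/6.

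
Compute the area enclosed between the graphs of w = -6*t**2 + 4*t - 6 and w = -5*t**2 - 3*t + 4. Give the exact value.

9/2

Set the curves equal: -6*t**2 + 4*t - 6 = -5*t**2 - 3*t + 4, so -t**2 + 7*t - 10 = 0, which factors as -(t - 5)*(t - 2) = 0. The curves meet at t = 2, 5.
On [2, 5], w = -6*t**2 + 4*t - 6 is on top; that piece has area ∫[2,5] (-t**2 + 7*t - 10) dt = 9/2.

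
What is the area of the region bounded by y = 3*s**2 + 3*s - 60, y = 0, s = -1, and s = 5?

227

The difference (3*s**2 + 3*s - 60) - (0) = 3*s**2 + 3*s - 60 changes sign at s = 4 inside [-1, 5], so split the integral there.
∫[-1,4] (3*s**2 + 3*s - 60) ds = -425/2; the area of that piece is 425/2.
∫[4,5] (3*s**2 + 3*s - 60) ds = 29/2.
Total area = 425/2 + 29/2 = 227.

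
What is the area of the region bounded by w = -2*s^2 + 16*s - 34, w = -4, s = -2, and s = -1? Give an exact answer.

On [-2, -1], (-2*s^2 + 16*s - 34) - (-4) = -2*s^2 + 16*s - 30 is ≤ 0 throughout, so the area is a single integral of |-2*s^2 + 16*s - 30|.
∫[-2,-1] (-2*s^2 + 16*s - 30) ds = -176/3; the area of that piece is 176/3.

176/3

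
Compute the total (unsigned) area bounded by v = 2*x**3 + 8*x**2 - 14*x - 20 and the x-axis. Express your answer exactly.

The curve meets the x-axis where 2*x**3 + 8*x**2 - 14*x - 20 = 0, i.e. 2*(x - 2)*(x + 1)*(x + 5) = 0, at x = -5, -1, 2.
On [-5, -1] the curve lies above the axis; ∫[-5,-1] (2*x**3 + 8*x**2 - 14*x - 20) dx = 320/3, giving area 320/3.
On [-1, 2] the curve lies below the axis; ∫[-1,2] (2*x**3 + 8*x**2 - 14*x - 20) dx = -99/2, giving area 99/2.
Total area = 320/3 + 99/2 = 937/6.

937/6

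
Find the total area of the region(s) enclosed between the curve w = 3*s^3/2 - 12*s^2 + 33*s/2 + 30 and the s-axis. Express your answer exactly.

The curve meets the s-axis where 3*s^3/2 - 12*s^2 + 33*s/2 + 30 = 0, i.e. 3*(s - 5)*(s - 4)*(s + 1)/2 = 0, at s = -1, 4, 5.
On [-1, 4] the curve lies above the axis; ∫[-1,4] (3*s^3/2 - 12*s^2 + 33*s/2 + 30) ds = 875/8, giving area 875/8.
On [4, 5] the curve lies below the axis; ∫[4,5] (3*s^3/2 - 12*s^2 + 33*s/2 + 30) ds = -11/8, giving area 11/8.
Total area = 875/8 + 11/8 = 443/4.

443/4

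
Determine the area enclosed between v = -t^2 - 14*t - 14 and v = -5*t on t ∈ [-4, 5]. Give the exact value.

The difference (-t^2 - 14*t - 14) - (-5*t) = -t^2 - 9*t - 14 changes sign at t = -2 inside [-4, 5], so split the integral there.
∫[-4,-2] (-t^2 - 9*t - 14) dt = 22/3.
∫[-2,5] (-t^2 - 9*t - 14) dt = -1421/6; the area of that piece is 1421/6.
Total area = 22/3 + 1421/6 = 1465/6.

1465/6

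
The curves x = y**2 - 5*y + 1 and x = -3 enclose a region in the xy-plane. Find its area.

9/2

Both boundary curves give x as a function of y, so integrate with respect to y. Setting them equal: y**2 - 5*y + 4 = 0, i.e. (y - 4)*(y - 1) = 0, so they meet at y = 1, 4.
For y in [1, 4], x = y**2 - 5*y + 1 is on the left; area = ∫[1,4] (-(y**2 - 5*y + 4)) dy = 9/2.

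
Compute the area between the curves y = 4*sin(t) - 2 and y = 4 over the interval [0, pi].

-8 + 6*pi

On [0, pi], (4*sin(t) - 2) - (4) = 4*sin(t) - 6 is ≤ 0 throughout, so the area is a single integral of |4*sin(t) - 6|.
∫[0,pi] (4*sin(t) - 6) dt = 8 - 6*pi; the area of that piece is -8 + 6*pi.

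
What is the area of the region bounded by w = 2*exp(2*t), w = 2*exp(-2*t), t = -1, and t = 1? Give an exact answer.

The difference (2*exp(2*t)) - (2*exp(-2*t)) = 2*exp(2*t) - 2*exp(-2*t) changes sign at t = 0 inside [-1, 1], so split the integral there.
∫[-1,0] (2*exp(2*t) - 2*exp(-2*t)) dt = -exp(2) - exp(-2) + 2; the area of that piece is -2 + exp(-2) + exp(2).
∫[0,1] (2*exp(2*t) - 2*exp(-2*t)) dt = -2 + exp(-2) + exp(2).
Total area = (-2 + exp(-2) + exp(2)) + (-2 + exp(-2) + exp(2)) = -4 + 2*exp(-2) + 2*exp(2).

-4 + 2*exp(-2) + 2*exp(2)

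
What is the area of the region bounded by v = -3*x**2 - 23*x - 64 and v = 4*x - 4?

Set the curves equal: -3*x**2 - 23*x - 64 = 4*x - 4, so -3*x**2 - 27*x - 60 = 0, which factors as -3*(x + 4)*(x + 5) = 0. The curves meet at x = -5, -4.
On [-5, -4], v = -3*x**2 - 23*x - 64 is on top; that piece has area ∫[-5,-4] (-3*x**2 - 27*x - 60) dx = 1/2.

1/2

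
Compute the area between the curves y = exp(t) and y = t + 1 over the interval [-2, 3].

On [-2, 3], (exp(t)) - (t + 1) = -t + exp(t) - 1 is ≥ 0 throughout, so the area is a single integral of |-t + exp(t) - 1|.
∫[-2,3] (-t + exp(t) - 1) dt = -15/2 - exp(-2) + exp(3).

-15/2 - exp(-2) + exp(3)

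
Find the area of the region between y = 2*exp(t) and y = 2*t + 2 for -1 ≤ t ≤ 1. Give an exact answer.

On [-1, 1], (2*exp(t)) - (2*t + 2) = -2*t + 2*exp(t) - 2 is ≥ 0 throughout, so the area is a single integral of |-2*t + 2*exp(t) - 2|.
∫[-1,1] (-2*t + 2*exp(t) - 2) dt = -4 - 2*exp(-1) + 2*exp(1).

-4 - 2*exp(-1) + 2*exp(1)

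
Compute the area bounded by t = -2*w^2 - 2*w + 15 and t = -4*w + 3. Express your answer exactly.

125/3

Both boundary curves give t as a function of w, so integrate with respect to w. Setting them equal: -2*w^2 + 2*w + 12 = 0, i.e. -2*(w - 3)*(w + 2) = 0, so they meet at w = -2, 3.
For w in [-2, 3], t = -2*w^2 - 2*w + 15 is on the right; area = ∫[-2,3] (-2*w^2 + 2*w + 12) dw = 125/3.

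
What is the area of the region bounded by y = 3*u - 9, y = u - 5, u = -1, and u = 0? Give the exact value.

On [-1, 0], (3*u - 9) - (u - 5) = 2*u - 4 is ≤ 0 throughout, so the area is a single integral of |2*u - 4|.
∫[-1,0] (2*u - 4) du = -5; the area of that piece is 5.

5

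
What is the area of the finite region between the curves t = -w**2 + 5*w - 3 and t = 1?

9/2

Both boundary curves give t as a function of w, so integrate with respect to w. Setting them equal: -w**2 + 5*w - 4 = 0, i.e. -(w - 4)*(w - 1) = 0, so they meet at w = 1, 4.
For w in [1, 4], t = -w**2 + 5*w - 3 is on the right; area = ∫[1,4] (-w**2 + 5*w - 4) dw = 9/2.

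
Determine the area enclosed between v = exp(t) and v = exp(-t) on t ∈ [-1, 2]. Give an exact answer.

-4 + exp(-2) + exp(-1) + exp(1) + exp(2)

The difference (exp(t)) - (exp(-t)) = exp(t) - exp(-t) changes sign at t = 0 inside [-1, 2], so split the integral there.
∫[-1,0] (exp(t) - exp(-t)) dt = -exp(1) - exp(-1) + 2; the area of that piece is -2 + exp(-1) + exp(1).
∫[0,2] (exp(t) - exp(-t)) dt = -2 + exp(-2) + exp(2).
Total area = (-2 + exp(-1) + exp(1)) + (-2 + exp(-2) + exp(2)) = -4 + exp(-2) + exp(-1) + exp(1) + exp(2).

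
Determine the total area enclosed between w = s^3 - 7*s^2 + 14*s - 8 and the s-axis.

37/12

The curve meets the s-axis where s^3 - 7*s^2 + 14*s - 8 = 0, i.e. (s - 4)*(s - 2)*(s - 1) = 0, at s = 1, 2, 4.
On [1, 2] the curve lies above the axis; ∫[1,2] (s^3 - 7*s^2 + 14*s - 8) ds = 5/12, giving area 5/12.
On [2, 4] the curve lies below the axis; ∫[2,4] (s^3 - 7*s^2 + 14*s - 8) ds = -8/3, giving area 8/3.
Total area = 5/12 + 8/3 = 37/12.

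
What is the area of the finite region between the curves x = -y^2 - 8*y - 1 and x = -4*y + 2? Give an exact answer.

Both boundary curves give x as a function of y, so integrate with respect to y. Setting them equal: -y^2 - 4*y - 3 = 0, i.e. -(y + 1)*(y + 3) = 0, so they meet at y = -3, -1.
For y in [-3, -1], x = -y^2 - 8*y - 1 is on the right; area = ∫[-3,-1] (-y^2 - 4*y - 3) dy = 4/3.

4/3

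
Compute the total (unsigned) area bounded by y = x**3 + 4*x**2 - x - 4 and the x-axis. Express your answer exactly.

The curve meets the x-axis where x**3 + 4*x**2 - x - 4 = 0, i.e. (x - 1)*(x + 1)*(x + 4) = 0, at x = -4, -1, 1.
On [-4, -1] the curve lies above the axis; ∫[-4,-1] (x**3 + 4*x**2 - x - 4) dx = 63/4, giving area 63/4.
On [-1, 1] the curve lies below the axis; ∫[-1,1] (x**3 + 4*x**2 - x - 4) dx = -16/3, giving area 16/3.
Total area = 63/4 + 16/3 = 253/12.

253/12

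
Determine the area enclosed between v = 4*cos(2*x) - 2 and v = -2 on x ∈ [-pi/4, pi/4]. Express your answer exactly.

On [-pi/4, pi/4], (4*cos(2*x) - 2) - (-2) = 4*cos(2*x) is ≥ 0 throughout, so the area is a single integral of |4*cos(2*x)|.
∫[-pi/4,pi/4] (4*cos(2*x)) dx = 4.

4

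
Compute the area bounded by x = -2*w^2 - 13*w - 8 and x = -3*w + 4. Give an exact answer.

1/3

Both boundary curves give x as a function of w, so integrate with respect to w. Setting them equal: -2*w^2 - 10*w - 12 = 0, i.e. -2*(w + 2)*(w + 3) = 0, so they meet at w = -3, -2.
For w in [-3, -2], x = -2*w^2 - 13*w - 8 is on the right; area = ∫[-3,-2] (-2*w^2 - 10*w - 12) dw = 1/3.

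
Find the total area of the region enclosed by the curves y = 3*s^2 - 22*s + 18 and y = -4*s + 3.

32

Set the curves equal: 3*s^2 - 22*s + 18 = -4*s + 3, so 3*s^2 - 18*s + 15 = 0, which factors as 3*(s - 5)*(s - 1) = 0. The curves meet at s = 1, 5.
On [1, 5], y = -4*s + 3 is on top; that piece has area ∫[1,5] (-(3*s^2 - 18*s + 15)) ds = 32.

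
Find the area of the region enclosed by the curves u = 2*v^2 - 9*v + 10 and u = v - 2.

1/3

Both boundary curves give u as a function of v, so integrate with respect to v. Setting them equal: 2*v^2 - 10*v + 12 = 0, i.e. 2*(v - 3)*(v - 2) = 0, so they meet at v = 2, 3.
For v in [2, 3], u = 2*v^2 - 9*v + 10 is on the left; area = ∫[2,3] (-(2*v^2 - 10*v + 12)) dv = 1/3.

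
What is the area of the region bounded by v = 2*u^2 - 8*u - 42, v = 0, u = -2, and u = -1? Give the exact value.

On [-2, -1], (2*u^2 - 8*u - 42) - (0) = 2*u^2 - 8*u - 42 is ≤ 0 throughout, so the area is a single integral of |2*u^2 - 8*u - 42|.
∫[-2,-1] (2*u^2 - 8*u - 42) du = -76/3; the area of that piece is 76/3.

76/3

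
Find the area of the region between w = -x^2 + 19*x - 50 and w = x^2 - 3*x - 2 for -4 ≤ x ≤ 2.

468

On [-4, 2], (-x^2 + 19*x - 50) - (x^2 - 3*x - 2) = -2*x^2 + 22*x - 48 is ≤ 0 throughout, so the area is a single integral of |-2*x^2 + 22*x - 48|.
∫[-4,2] (-2*x^2 + 22*x - 48) dx = -468; the area of that piece is 468.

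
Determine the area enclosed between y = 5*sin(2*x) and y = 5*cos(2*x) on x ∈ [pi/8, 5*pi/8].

5*sqrt(2)

On [pi/8, 5*pi/8], (5*sin(2*x)) - (5*cos(2*x)) = 5*sin(2*x) - 5*cos(2*x) is ≥ 0 throughout, so the area is a single integral of |5*sin(2*x) - 5*cos(2*x)|.
∫[pi/8,5*pi/8] (5*sin(2*x) - 5*cos(2*x)) dx = 5*sqrt(2).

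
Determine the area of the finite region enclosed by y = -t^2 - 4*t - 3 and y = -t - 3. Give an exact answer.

9/2

Set the curves equal: -t^2 - 4*t - 3 = -t - 3, so -t^2 - 3*t = 0, which factors as -t*(t + 3) = 0. The curves meet at t = -3, 0.
On [-3, 0], y = -t^2 - 4*t - 3 is on top; that piece has area ∫[-3,0] (-t^2 - 3*t) dt = 9/2.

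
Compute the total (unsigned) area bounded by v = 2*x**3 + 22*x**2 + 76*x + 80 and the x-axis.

37/6

The curve meets the x-axis where 2*x**3 + 22*x**2 + 76*x + 80 = 0, i.e. 2*(x + 2)*(x + 4)*(x + 5) = 0, at x = -5, -4, -2.
On [-5, -4] the curve lies above the axis; ∫[-5,-4] (2*x**3 + 22*x**2 + 76*x + 80) dx = 5/6, giving area 5/6.
On [-4, -2] the curve lies below the axis; ∫[-4,-2] (2*x**3 + 22*x**2 + 76*x + 80) dx = -16/3, giving area 16/3.
Total area = 5/6 + 16/3 = 37/6.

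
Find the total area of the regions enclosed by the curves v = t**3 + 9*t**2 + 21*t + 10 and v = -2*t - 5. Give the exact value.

Set the curves equal: t**3 + 9*t**2 + 21*t + 10 = -2*t - 5, so t**3 + 9*t**2 + 23*t + 15 = 0, which factors as (t + 1)*(t + 3)*(t + 5) = 0. The curves meet at t = -5, -3, -1.
On [-5, -3], v = t**3 + 9*t**2 + 21*t + 10 is on top; that piece has area ∫[-5,-3] (t**3 + 9*t**2 + 23*t + 15) dt = 4.
On [-3, -1], v = -2*t - 5 is on top; that piece has area ∫[-3,-1] (-(t**3 + 9*t**2 + 23*t + 15)) dt = 4.
Total enclosed area = 4 + 4 = 8.

8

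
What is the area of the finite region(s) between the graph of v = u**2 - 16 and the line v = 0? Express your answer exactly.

256/3

The curve meets the u-axis where u**2 - 16 = 0, i.e. (u - 4)*(u + 4) = 0, at u = -4, 4.
On [-4, 4] the curve lies below the axis; ∫[-4,4] (u**2 - 16) du = -256/3, giving area 256/3.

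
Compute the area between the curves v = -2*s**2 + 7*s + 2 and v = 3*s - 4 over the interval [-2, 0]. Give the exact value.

The difference (-2*s**2 + 7*s + 2) - (3*s - 4) = -2*s**2 + 4*s + 6 changes sign at s = -1 inside [-2, 0], so split the integral there.
∫[-2,-1] (-2*s**2 + 4*s + 6) ds = -14/3; the area of that piece is 14/3.
∫[-1,0] (-2*s**2 + 4*s + 6) ds = 10/3.
Total area = 14/3 + 10/3 = 8.

8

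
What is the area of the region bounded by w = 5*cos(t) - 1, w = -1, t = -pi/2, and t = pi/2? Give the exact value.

10

On [-pi/2, pi/2], (5*cos(t) - 1) - (-1) = 5*cos(t) is ≥ 0 throughout, so the area is a single integral of |5*cos(t)|.
∫[-pi/2,pi/2] (5*cos(t)) dt = 10.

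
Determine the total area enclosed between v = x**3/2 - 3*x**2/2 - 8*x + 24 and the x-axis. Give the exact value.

The curve meets the x-axis where x**3/2 - 3*x**2/2 - 8*x + 24 = 0, i.e. (x - 4)*(x - 3)*(x + 4)/2 = 0, at x = -4, 3, 4.
On [-4, 3] the curve lies above the axis; ∫[-4,3] (x**3/2 - 3*x**2/2 - 8*x + 24) dx = 1029/8, giving area 1029/8.
On [3, 4] the curve lies below the axis; ∫[3,4] (x**3/2 - 3*x**2/2 - 8*x + 24) dx = -5/8, giving area 5/8.
Total area = 1029/8 + 5/8 = 517/4.

517/4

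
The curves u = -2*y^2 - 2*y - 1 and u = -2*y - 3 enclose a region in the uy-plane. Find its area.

8/3

Both boundary curves give u as a function of y, so integrate with respect to y. Setting them equal: -2*y^2 + 2 = 0, i.e. -2*(y - 1)*(y + 1) = 0, so they meet at y = -1, 1.
For y in [-1, 1], u = -2*y^2 - 2*y - 1 is on the right; area = ∫[-1,1] (-2*y^2 + 2) dy = 8/3.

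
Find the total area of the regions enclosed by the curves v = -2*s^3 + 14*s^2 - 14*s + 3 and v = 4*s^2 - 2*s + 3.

Set the curves equal: -2*s^3 + 14*s^2 - 14*s + 3 = 4*s^2 - 2*s + 3, so -2*s^3 + 10*s^2 - 12*s = 0, which factors as -2*s*(s - 3)*(s - 2) = 0. The curves meet at s = 0, 2, 3.
On [0, 2], v = 4*s^2 - 2*s + 3 is on top; that piece has area ∫[0,2] (-(-2*s^3 + 10*s^2 - 12*s)) ds = 16/3.
On [2, 3], v = -2*s^3 + 14*s^2 - 14*s + 3 is on top; that piece has area ∫[2,3] (-2*s^3 + 10*s^2 - 12*s) ds = 5/6.
Total enclosed area = 16/3 + 5/6 = 37/6.

37/6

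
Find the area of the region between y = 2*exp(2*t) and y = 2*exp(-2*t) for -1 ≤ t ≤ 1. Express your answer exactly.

-4 + 2*exp(-2) + 2*exp(2)

The difference (2*exp(2*t)) - (2*exp(-2*t)) = 2*exp(2*t) - 2*exp(-2*t) changes sign at t = 0 inside [-1, 1], so split the integral there.
∫[-1,0] (2*exp(2*t) - 2*exp(-2*t)) dt = -exp(2) - exp(-2) + 2; the area of that piece is -2 + exp(-2) + exp(2).
∫[0,1] (2*exp(2*t) - 2*exp(-2*t)) dt = -2 + exp(-2) + exp(2).
Total area = (-2 + exp(-2) + exp(2)) + (-2 + exp(-2) + exp(2)) = -4 + 2*exp(-2) + 2*exp(2).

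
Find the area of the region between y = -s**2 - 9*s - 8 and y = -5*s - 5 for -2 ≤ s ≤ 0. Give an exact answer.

2

The difference (-s**2 - 9*s - 8) - (-5*s - 5) = -s**2 - 4*s - 3 changes sign at s = -1 inside [-2, 0], so split the integral there.
∫[-2,-1] (-s**2 - 4*s - 3) ds = 2/3.
∫[-1,0] (-s**2 - 4*s - 3) ds = -4/3; the area of that piece is 4/3.
Total area = 2/3 + 4/3 = 2.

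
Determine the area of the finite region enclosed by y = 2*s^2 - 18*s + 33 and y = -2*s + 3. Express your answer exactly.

8/3

Set the curves equal: 2*s^2 - 18*s + 33 = -2*s + 3, so 2*s^2 - 16*s + 30 = 0, which factors as 2*(s - 5)*(s - 3) = 0. The curves meet at s = 3, 5.
On [3, 5], y = -2*s + 3 is on top; that piece has area ∫[3,5] (-(2*s^2 - 16*s + 30)) ds = 8/3.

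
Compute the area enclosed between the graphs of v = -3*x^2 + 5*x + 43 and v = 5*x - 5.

Set the curves equal: -3*x^2 + 5*x + 43 = 5*x - 5, so -3*x^2 + 48 = 0, which factors as -3*(x - 4)*(x + 4) = 0. The curves meet at x = -4, 4.
On [-4, 4], v = -3*x^2 + 5*x + 43 is on top; that piece has area ∫[-4,4] (-3*x^2 + 48) dx = 256.

256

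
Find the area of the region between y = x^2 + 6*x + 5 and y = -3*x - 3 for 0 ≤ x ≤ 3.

147/2

On [0, 3], (x^2 + 6*x + 5) - (-3*x - 3) = x^2 + 9*x + 8 is ≥ 0 throughout, so the area is a single integral of |x^2 + 9*x + 8|.
∫[0,3] (x^2 + 9*x + 8) dx = 147/2.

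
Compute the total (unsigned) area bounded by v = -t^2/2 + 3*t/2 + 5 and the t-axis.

The curve meets the t-axis where -t^2/2 + 3*t/2 + 5 = 0, i.e. -(t - 5)*(t + 2)/2 = 0, at t = -2, 5.
On [-2, 5] the curve lies above the axis; ∫[-2,5] (-t^2/2 + 3*t/2 + 5) dt = 343/12, giving area 343/12.

343/12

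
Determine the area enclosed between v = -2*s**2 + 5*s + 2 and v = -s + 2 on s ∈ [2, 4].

The difference (-2*s**2 + 5*s + 2) - (-s + 2) = -2*s**2 + 6*s changes sign at s = 3 inside [2, 4], so split the integral there.
∫[2,3] (-2*s**2 + 6*s) ds = 7/3.
∫[3,4] (-2*s**2 + 6*s) ds = -11/3; the area of that piece is 11/3.
Total area = 7/3 + 11/3 = 6.

6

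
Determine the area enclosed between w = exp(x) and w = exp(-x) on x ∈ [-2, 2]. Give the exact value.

The difference (exp(x)) - (exp(-x)) = exp(x) - exp(-x) changes sign at x = 0 inside [-2, 2], so split the integral there.
∫[-2,0] (exp(x) - exp(-x)) dx = -exp(2) - exp(-2) + 2; the area of that piece is -2 + exp(-2) + exp(2).
∫[0,2] (exp(x) - exp(-x)) dx = -2 + exp(-2) + exp(2).
Total area = (-2 + exp(-2) + exp(2)) + (-2 + exp(-2) + exp(2)) = -4 + 2*exp(-2) + 2*exp(2).

-4 + 2*exp(-2) + 2*exp(2)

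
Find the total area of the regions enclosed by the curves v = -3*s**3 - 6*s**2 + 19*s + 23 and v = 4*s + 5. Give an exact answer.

Set the curves equal: -3*s**3 - 6*s**2 + 19*s + 23 = 4*s + 5, so -3*s**3 - 6*s**2 + 15*s + 18 = 0, which factors as -3*(s - 2)*(s + 1)*(s + 3) = 0. The curves meet at s = -3, -1, 2.
On [-3, -1], v = 4*s + 5 is on top; that piece has area ∫[-3,-1] (-(-3*s**3 - 6*s**2 + 15*s + 18)) ds = 16.
On [-1, 2], v = -3*s**3 - 6*s**2 + 19*s + 23 is on top; that piece has area ∫[-1,2] (-3*s**3 - 6*s**2 + 15*s + 18) ds = 189/4.
Total enclosed area = 16 + 189/4 = 253/4.

253/4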